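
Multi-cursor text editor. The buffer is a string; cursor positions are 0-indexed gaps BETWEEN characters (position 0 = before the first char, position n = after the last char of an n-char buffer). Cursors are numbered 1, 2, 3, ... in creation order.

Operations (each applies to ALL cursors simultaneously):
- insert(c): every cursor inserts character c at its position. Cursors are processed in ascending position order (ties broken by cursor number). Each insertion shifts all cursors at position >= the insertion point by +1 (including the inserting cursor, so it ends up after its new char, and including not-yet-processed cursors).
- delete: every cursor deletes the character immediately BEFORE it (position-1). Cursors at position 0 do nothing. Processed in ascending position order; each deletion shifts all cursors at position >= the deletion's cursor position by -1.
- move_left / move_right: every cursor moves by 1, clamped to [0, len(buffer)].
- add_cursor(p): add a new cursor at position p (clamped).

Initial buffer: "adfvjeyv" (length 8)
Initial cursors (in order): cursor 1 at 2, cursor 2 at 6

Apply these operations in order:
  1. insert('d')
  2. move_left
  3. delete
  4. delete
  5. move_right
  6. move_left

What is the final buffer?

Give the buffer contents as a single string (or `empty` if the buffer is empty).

Answer: dfvdyv

Derivation:
After op 1 (insert('d')): buffer="addfvjedyv" (len 10), cursors c1@3 c2@8, authorship ..1....2..
After op 2 (move_left): buffer="addfvjedyv" (len 10), cursors c1@2 c2@7, authorship ..1....2..
After op 3 (delete): buffer="adfvjdyv" (len 8), cursors c1@1 c2@5, authorship .1...2..
After op 4 (delete): buffer="dfvdyv" (len 6), cursors c1@0 c2@3, authorship 1..2..
After op 5 (move_right): buffer="dfvdyv" (len 6), cursors c1@1 c2@4, authorship 1..2..
After op 6 (move_left): buffer="dfvdyv" (len 6), cursors c1@0 c2@3, authorship 1..2..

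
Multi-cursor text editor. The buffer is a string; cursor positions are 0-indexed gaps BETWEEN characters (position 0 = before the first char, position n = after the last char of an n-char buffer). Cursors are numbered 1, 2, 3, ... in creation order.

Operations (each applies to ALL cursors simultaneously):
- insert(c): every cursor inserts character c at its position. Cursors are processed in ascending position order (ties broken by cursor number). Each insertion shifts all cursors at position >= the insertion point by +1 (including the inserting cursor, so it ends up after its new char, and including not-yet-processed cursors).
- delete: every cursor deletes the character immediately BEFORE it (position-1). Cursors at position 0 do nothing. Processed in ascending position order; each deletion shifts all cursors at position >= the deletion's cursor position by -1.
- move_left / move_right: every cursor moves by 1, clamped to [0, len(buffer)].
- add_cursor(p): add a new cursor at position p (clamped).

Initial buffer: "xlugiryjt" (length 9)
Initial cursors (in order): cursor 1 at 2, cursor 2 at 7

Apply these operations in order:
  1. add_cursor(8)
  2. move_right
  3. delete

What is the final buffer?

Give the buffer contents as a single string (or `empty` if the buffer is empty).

Answer: xlgiry

Derivation:
After op 1 (add_cursor(8)): buffer="xlugiryjt" (len 9), cursors c1@2 c2@7 c3@8, authorship .........
After op 2 (move_right): buffer="xlugiryjt" (len 9), cursors c1@3 c2@8 c3@9, authorship .........
After op 3 (delete): buffer="xlgiry" (len 6), cursors c1@2 c2@6 c3@6, authorship ......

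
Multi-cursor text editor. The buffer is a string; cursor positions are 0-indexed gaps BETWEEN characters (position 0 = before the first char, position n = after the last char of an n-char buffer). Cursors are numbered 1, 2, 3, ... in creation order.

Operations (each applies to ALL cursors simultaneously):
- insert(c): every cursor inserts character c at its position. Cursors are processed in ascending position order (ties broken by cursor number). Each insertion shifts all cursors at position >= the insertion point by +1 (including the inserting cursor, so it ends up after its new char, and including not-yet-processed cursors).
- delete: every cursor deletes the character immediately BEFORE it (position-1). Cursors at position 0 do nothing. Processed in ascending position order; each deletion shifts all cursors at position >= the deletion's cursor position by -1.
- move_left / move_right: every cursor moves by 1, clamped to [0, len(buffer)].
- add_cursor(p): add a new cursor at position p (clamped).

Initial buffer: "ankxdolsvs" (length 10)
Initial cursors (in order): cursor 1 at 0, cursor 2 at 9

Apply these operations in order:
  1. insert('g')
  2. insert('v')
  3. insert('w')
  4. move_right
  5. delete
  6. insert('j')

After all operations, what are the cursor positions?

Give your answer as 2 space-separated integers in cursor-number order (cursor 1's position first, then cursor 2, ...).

Answer: 4 16

Derivation:
After op 1 (insert('g')): buffer="gankxdolsvgs" (len 12), cursors c1@1 c2@11, authorship 1.........2.
After op 2 (insert('v')): buffer="gvankxdolsvgvs" (len 14), cursors c1@2 c2@13, authorship 11.........22.
After op 3 (insert('w')): buffer="gvwankxdolsvgvws" (len 16), cursors c1@3 c2@15, authorship 111.........222.
After op 4 (move_right): buffer="gvwankxdolsvgvws" (len 16), cursors c1@4 c2@16, authorship 111.........222.
After op 5 (delete): buffer="gvwnkxdolsvgvw" (len 14), cursors c1@3 c2@14, authorship 111........222
After op 6 (insert('j')): buffer="gvwjnkxdolsvgvwj" (len 16), cursors c1@4 c2@16, authorship 1111........2222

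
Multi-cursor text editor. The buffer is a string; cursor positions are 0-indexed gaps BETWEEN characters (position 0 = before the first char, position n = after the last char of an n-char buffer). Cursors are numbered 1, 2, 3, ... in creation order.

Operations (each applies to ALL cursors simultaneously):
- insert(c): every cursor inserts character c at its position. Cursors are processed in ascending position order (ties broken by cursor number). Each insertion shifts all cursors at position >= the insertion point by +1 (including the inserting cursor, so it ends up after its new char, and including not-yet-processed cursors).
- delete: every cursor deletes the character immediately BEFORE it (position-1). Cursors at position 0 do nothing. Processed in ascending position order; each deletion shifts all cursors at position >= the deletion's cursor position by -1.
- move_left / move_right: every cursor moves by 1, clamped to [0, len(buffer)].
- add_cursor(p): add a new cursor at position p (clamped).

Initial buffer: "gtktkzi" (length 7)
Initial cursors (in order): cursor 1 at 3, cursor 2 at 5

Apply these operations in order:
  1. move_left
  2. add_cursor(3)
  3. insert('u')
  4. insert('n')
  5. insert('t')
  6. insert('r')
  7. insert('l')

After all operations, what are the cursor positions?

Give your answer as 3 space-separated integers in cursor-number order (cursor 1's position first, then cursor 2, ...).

After op 1 (move_left): buffer="gtktkzi" (len 7), cursors c1@2 c2@4, authorship .......
After op 2 (add_cursor(3)): buffer="gtktkzi" (len 7), cursors c1@2 c3@3 c2@4, authorship .......
After op 3 (insert('u')): buffer="gtukutukzi" (len 10), cursors c1@3 c3@5 c2@7, authorship ..1.3.2...
After op 4 (insert('n')): buffer="gtunkuntunkzi" (len 13), cursors c1@4 c3@7 c2@10, authorship ..11.33.22...
After op 5 (insert('t')): buffer="gtuntkunttuntkzi" (len 16), cursors c1@5 c3@9 c2@13, authorship ..111.333.222...
After op 6 (insert('r')): buffer="gtuntrkuntrtuntrkzi" (len 19), cursors c1@6 c3@11 c2@16, authorship ..1111.3333.2222...
After op 7 (insert('l')): buffer="gtuntrlkuntrltuntrlkzi" (len 22), cursors c1@7 c3@13 c2@19, authorship ..11111.33333.22222...

Answer: 7 19 13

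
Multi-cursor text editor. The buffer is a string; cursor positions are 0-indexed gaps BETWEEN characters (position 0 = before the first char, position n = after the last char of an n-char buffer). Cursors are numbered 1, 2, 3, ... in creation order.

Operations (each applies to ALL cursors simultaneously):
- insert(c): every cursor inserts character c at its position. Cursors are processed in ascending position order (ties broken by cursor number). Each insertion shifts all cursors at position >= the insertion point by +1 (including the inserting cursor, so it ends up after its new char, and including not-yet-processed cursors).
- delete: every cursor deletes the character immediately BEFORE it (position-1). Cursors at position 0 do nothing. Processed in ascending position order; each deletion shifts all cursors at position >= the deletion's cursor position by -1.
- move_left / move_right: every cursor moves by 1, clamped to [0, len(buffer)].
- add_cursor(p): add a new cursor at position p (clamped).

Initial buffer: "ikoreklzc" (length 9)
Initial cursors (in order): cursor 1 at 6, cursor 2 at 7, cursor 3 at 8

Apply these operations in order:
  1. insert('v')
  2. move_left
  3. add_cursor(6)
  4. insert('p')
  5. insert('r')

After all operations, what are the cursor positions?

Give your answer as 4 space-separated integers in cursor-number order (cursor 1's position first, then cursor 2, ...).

After op 1 (insert('v')): buffer="ikorekvlvzvc" (len 12), cursors c1@7 c2@9 c3@11, authorship ......1.2.3.
After op 2 (move_left): buffer="ikorekvlvzvc" (len 12), cursors c1@6 c2@8 c3@10, authorship ......1.2.3.
After op 3 (add_cursor(6)): buffer="ikorekvlvzvc" (len 12), cursors c1@6 c4@6 c2@8 c3@10, authorship ......1.2.3.
After op 4 (insert('p')): buffer="ikorekppvlpvzpvc" (len 16), cursors c1@8 c4@8 c2@11 c3@14, authorship ......141.22.33.
After op 5 (insert('r')): buffer="ikorekpprrvlprvzprvc" (len 20), cursors c1@10 c4@10 c2@14 c3@18, authorship ......14141.222.333.

Answer: 10 14 18 10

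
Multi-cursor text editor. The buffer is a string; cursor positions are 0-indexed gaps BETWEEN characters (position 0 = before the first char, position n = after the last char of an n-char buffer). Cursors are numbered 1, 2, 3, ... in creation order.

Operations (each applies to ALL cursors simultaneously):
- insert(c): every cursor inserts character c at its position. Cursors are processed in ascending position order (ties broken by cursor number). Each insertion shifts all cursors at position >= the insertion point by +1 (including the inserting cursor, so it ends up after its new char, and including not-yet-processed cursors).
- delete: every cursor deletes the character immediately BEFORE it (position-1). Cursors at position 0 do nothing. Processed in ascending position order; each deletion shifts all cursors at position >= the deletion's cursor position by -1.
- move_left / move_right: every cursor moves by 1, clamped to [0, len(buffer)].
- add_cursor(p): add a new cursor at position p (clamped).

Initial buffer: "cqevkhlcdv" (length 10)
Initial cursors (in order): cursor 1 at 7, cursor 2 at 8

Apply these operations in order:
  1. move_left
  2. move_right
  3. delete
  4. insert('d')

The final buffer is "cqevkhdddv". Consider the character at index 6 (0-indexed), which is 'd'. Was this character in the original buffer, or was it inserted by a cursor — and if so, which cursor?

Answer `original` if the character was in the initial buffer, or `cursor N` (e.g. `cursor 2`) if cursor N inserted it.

After op 1 (move_left): buffer="cqevkhlcdv" (len 10), cursors c1@6 c2@7, authorship ..........
After op 2 (move_right): buffer="cqevkhlcdv" (len 10), cursors c1@7 c2@8, authorship ..........
After op 3 (delete): buffer="cqevkhdv" (len 8), cursors c1@6 c2@6, authorship ........
After op 4 (insert('d')): buffer="cqevkhdddv" (len 10), cursors c1@8 c2@8, authorship ......12..
Authorship (.=original, N=cursor N): . . . . . . 1 2 . .
Index 6: author = 1

Answer: cursor 1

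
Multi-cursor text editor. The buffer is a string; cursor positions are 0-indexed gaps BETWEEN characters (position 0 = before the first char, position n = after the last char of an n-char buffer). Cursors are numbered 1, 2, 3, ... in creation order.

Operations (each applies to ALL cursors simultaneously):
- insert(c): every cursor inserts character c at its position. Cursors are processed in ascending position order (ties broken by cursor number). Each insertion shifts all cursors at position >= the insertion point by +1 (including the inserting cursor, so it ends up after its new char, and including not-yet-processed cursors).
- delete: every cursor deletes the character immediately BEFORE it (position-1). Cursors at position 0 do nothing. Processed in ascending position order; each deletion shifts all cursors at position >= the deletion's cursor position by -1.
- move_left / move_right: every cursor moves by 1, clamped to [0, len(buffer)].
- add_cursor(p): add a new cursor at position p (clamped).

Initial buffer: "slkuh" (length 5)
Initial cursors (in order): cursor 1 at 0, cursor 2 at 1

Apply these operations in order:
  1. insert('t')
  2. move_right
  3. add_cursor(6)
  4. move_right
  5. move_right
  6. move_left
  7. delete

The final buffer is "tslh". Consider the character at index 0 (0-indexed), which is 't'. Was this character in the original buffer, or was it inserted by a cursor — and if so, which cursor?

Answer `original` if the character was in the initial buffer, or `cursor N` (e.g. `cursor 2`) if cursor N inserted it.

After op 1 (insert('t')): buffer="tstlkuh" (len 7), cursors c1@1 c2@3, authorship 1.2....
After op 2 (move_right): buffer="tstlkuh" (len 7), cursors c1@2 c2@4, authorship 1.2....
After op 3 (add_cursor(6)): buffer="tstlkuh" (len 7), cursors c1@2 c2@4 c3@6, authorship 1.2....
After op 4 (move_right): buffer="tstlkuh" (len 7), cursors c1@3 c2@5 c3@7, authorship 1.2....
After op 5 (move_right): buffer="tstlkuh" (len 7), cursors c1@4 c2@6 c3@7, authorship 1.2....
After op 6 (move_left): buffer="tstlkuh" (len 7), cursors c1@3 c2@5 c3@6, authorship 1.2....
After op 7 (delete): buffer="tslh" (len 4), cursors c1@2 c2@3 c3@3, authorship 1...
Authorship (.=original, N=cursor N): 1 . . .
Index 0: author = 1

Answer: cursor 1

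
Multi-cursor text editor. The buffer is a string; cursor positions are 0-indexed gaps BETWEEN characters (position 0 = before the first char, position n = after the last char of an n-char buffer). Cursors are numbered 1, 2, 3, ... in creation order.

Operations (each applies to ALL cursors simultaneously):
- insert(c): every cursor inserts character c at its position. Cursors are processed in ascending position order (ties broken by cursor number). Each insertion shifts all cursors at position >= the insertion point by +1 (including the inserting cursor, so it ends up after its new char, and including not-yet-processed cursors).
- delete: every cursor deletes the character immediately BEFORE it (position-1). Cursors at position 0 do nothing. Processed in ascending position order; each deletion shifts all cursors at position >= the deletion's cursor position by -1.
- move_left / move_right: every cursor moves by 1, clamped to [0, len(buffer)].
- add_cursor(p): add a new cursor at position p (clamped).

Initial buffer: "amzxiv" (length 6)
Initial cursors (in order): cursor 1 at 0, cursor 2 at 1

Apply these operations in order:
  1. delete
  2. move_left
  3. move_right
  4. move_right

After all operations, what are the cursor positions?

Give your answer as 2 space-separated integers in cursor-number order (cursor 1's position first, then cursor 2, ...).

After op 1 (delete): buffer="mzxiv" (len 5), cursors c1@0 c2@0, authorship .....
After op 2 (move_left): buffer="mzxiv" (len 5), cursors c1@0 c2@0, authorship .....
After op 3 (move_right): buffer="mzxiv" (len 5), cursors c1@1 c2@1, authorship .....
After op 4 (move_right): buffer="mzxiv" (len 5), cursors c1@2 c2@2, authorship .....

Answer: 2 2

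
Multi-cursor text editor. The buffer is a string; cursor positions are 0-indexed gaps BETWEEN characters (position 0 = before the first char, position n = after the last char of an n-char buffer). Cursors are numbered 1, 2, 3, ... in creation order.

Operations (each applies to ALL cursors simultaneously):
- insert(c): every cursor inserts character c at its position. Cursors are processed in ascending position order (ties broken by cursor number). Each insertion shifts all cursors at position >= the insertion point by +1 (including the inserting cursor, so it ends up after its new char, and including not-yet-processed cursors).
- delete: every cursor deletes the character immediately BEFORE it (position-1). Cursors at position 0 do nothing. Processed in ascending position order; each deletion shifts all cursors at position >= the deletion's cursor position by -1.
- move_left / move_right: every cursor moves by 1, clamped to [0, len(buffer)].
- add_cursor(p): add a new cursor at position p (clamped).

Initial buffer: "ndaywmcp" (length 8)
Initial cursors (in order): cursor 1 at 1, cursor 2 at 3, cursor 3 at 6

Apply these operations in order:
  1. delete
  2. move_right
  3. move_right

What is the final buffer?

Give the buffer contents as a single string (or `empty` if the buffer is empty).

Answer: dywcp

Derivation:
After op 1 (delete): buffer="dywcp" (len 5), cursors c1@0 c2@1 c3@3, authorship .....
After op 2 (move_right): buffer="dywcp" (len 5), cursors c1@1 c2@2 c3@4, authorship .....
After op 3 (move_right): buffer="dywcp" (len 5), cursors c1@2 c2@3 c3@5, authorship .....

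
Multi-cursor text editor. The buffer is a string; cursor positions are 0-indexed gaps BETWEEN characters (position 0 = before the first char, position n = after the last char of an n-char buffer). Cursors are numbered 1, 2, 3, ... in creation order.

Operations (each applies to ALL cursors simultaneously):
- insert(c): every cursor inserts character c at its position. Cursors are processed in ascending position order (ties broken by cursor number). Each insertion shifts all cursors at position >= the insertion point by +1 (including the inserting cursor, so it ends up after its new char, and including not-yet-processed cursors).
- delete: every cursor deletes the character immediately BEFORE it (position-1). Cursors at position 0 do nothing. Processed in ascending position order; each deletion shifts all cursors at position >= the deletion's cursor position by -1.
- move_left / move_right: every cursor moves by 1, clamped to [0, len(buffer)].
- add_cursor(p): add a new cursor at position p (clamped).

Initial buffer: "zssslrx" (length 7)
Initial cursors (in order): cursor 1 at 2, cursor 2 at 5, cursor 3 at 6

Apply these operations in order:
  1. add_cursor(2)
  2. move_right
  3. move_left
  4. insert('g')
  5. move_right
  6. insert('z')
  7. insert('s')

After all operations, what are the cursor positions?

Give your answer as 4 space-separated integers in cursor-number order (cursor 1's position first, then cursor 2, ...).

Answer: 9 15 19 9

Derivation:
After op 1 (add_cursor(2)): buffer="zssslrx" (len 7), cursors c1@2 c4@2 c2@5 c3@6, authorship .......
After op 2 (move_right): buffer="zssslrx" (len 7), cursors c1@3 c4@3 c2@6 c3@7, authorship .......
After op 3 (move_left): buffer="zssslrx" (len 7), cursors c1@2 c4@2 c2@5 c3@6, authorship .......
After op 4 (insert('g')): buffer="zsggsslgrgx" (len 11), cursors c1@4 c4@4 c2@8 c3@10, authorship ..14...2.3.
After op 5 (move_right): buffer="zsggsslgrgx" (len 11), cursors c1@5 c4@5 c2@9 c3@11, authorship ..14...2.3.
After op 6 (insert('z')): buffer="zsggszzslgrzgxz" (len 15), cursors c1@7 c4@7 c2@12 c3@15, authorship ..14.14..2.23.3
After op 7 (insert('s')): buffer="zsggszzssslgrzsgxzs" (len 19), cursors c1@9 c4@9 c2@15 c3@19, authorship ..14.1414..2.223.33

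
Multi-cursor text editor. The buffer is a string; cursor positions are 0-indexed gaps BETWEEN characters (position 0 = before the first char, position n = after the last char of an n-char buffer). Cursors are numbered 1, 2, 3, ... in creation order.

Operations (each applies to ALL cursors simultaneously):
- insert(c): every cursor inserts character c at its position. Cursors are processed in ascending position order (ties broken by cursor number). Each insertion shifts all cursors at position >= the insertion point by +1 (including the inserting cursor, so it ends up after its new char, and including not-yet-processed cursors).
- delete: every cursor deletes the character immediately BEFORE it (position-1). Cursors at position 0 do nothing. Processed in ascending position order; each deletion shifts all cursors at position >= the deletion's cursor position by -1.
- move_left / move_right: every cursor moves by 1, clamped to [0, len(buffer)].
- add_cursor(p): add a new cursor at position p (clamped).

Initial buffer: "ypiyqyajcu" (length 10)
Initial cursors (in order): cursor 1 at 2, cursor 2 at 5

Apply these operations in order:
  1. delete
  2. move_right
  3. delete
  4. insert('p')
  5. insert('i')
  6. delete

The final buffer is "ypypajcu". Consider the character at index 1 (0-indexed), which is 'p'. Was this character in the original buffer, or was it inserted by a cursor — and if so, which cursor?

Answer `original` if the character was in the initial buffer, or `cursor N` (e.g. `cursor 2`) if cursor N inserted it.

After op 1 (delete): buffer="yiyyajcu" (len 8), cursors c1@1 c2@3, authorship ........
After op 2 (move_right): buffer="yiyyajcu" (len 8), cursors c1@2 c2@4, authorship ........
After op 3 (delete): buffer="yyajcu" (len 6), cursors c1@1 c2@2, authorship ......
After op 4 (insert('p')): buffer="ypypajcu" (len 8), cursors c1@2 c2@4, authorship .1.2....
After op 5 (insert('i')): buffer="ypiypiajcu" (len 10), cursors c1@3 c2@6, authorship .11.22....
After op 6 (delete): buffer="ypypajcu" (len 8), cursors c1@2 c2@4, authorship .1.2....
Authorship (.=original, N=cursor N): . 1 . 2 . . . .
Index 1: author = 1

Answer: cursor 1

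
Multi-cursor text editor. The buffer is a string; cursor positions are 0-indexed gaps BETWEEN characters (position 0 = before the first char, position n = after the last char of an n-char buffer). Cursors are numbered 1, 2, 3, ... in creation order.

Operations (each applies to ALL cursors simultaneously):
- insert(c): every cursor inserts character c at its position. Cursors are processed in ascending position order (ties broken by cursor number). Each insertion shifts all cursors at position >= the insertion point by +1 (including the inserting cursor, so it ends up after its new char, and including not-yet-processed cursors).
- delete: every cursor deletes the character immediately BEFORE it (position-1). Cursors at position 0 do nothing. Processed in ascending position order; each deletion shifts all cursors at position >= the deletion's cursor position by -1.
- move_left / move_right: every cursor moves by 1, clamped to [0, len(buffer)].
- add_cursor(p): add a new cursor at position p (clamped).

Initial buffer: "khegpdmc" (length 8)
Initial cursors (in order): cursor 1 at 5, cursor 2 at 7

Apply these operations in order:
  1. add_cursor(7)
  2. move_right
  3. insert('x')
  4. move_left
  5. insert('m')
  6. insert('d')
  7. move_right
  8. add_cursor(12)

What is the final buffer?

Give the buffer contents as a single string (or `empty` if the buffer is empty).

After op 1 (add_cursor(7)): buffer="khegpdmc" (len 8), cursors c1@5 c2@7 c3@7, authorship ........
After op 2 (move_right): buffer="khegpdmc" (len 8), cursors c1@6 c2@8 c3@8, authorship ........
After op 3 (insert('x')): buffer="khegpdxmcxx" (len 11), cursors c1@7 c2@11 c3@11, authorship ......1..23
After op 4 (move_left): buffer="khegpdxmcxx" (len 11), cursors c1@6 c2@10 c3@10, authorship ......1..23
After op 5 (insert('m')): buffer="khegpdmxmcxmmx" (len 14), cursors c1@7 c2@13 c3@13, authorship ......11..2233
After op 6 (insert('d')): buffer="khegpdmdxmcxmmddx" (len 17), cursors c1@8 c2@16 c3@16, authorship ......111..223233
After op 7 (move_right): buffer="khegpdmdxmcxmmddx" (len 17), cursors c1@9 c2@17 c3@17, authorship ......111..223233
After op 8 (add_cursor(12)): buffer="khegpdmdxmcxmmddx" (len 17), cursors c1@9 c4@12 c2@17 c3@17, authorship ......111..223233

Answer: khegpdmdxmcxmmddx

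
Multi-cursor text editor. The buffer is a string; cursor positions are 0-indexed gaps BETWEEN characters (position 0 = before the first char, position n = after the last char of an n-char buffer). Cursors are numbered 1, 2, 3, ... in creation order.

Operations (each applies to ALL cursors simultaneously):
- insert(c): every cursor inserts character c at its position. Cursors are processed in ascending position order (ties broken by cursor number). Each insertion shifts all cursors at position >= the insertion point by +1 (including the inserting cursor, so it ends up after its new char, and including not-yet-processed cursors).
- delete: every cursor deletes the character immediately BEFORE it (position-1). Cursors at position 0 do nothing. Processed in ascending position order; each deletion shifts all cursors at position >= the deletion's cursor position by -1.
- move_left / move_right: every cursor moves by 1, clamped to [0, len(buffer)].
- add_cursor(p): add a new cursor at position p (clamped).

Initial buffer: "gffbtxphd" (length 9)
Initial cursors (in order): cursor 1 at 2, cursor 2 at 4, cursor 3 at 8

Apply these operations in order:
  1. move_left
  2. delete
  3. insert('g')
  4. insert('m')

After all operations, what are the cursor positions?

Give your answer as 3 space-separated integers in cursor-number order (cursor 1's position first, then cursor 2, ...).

Answer: 2 5 10

Derivation:
After op 1 (move_left): buffer="gffbtxphd" (len 9), cursors c1@1 c2@3 c3@7, authorship .........
After op 2 (delete): buffer="fbtxhd" (len 6), cursors c1@0 c2@1 c3@4, authorship ......
After op 3 (insert('g')): buffer="gfgbtxghd" (len 9), cursors c1@1 c2@3 c3@7, authorship 1.2...3..
After op 4 (insert('m')): buffer="gmfgmbtxgmhd" (len 12), cursors c1@2 c2@5 c3@10, authorship 11.22...33..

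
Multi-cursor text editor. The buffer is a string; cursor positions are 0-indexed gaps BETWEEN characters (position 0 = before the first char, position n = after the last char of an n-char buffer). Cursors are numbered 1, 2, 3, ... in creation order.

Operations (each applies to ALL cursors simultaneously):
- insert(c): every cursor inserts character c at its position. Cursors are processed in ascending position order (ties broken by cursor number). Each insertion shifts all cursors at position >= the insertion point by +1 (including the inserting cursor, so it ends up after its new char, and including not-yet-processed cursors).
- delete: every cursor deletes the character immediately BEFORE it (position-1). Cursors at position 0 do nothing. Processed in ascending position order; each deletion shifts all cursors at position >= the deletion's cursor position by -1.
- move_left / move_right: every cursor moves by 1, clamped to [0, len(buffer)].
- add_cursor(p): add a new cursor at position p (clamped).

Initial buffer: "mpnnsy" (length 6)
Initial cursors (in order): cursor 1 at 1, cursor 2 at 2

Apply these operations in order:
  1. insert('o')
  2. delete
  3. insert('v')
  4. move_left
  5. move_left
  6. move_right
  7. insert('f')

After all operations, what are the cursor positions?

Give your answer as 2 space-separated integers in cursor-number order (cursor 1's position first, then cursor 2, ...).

Answer: 2 5

Derivation:
After op 1 (insert('o')): buffer="moponnsy" (len 8), cursors c1@2 c2@4, authorship .1.2....
After op 2 (delete): buffer="mpnnsy" (len 6), cursors c1@1 c2@2, authorship ......
After op 3 (insert('v')): buffer="mvpvnnsy" (len 8), cursors c1@2 c2@4, authorship .1.2....
After op 4 (move_left): buffer="mvpvnnsy" (len 8), cursors c1@1 c2@3, authorship .1.2....
After op 5 (move_left): buffer="mvpvnnsy" (len 8), cursors c1@0 c2@2, authorship .1.2....
After op 6 (move_right): buffer="mvpvnnsy" (len 8), cursors c1@1 c2@3, authorship .1.2....
After op 7 (insert('f')): buffer="mfvpfvnnsy" (len 10), cursors c1@2 c2@5, authorship .11.22....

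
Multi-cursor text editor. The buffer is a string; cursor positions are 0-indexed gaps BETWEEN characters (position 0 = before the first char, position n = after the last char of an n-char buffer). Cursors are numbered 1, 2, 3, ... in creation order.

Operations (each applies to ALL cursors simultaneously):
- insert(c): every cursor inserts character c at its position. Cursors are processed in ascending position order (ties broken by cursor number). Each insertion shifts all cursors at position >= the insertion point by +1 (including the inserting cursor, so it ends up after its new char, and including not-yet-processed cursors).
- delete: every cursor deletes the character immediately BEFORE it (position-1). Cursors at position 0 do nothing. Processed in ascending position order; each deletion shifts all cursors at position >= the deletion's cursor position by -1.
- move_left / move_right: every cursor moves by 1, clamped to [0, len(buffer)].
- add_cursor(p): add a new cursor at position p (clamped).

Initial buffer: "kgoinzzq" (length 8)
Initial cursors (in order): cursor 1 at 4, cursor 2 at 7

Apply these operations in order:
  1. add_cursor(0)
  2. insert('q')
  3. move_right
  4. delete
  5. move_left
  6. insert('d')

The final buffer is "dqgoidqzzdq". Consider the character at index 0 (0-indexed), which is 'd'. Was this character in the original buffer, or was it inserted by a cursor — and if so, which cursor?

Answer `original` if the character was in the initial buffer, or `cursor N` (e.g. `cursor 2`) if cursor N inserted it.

After op 1 (add_cursor(0)): buffer="kgoinzzq" (len 8), cursors c3@0 c1@4 c2@7, authorship ........
After op 2 (insert('q')): buffer="qkgoiqnzzqq" (len 11), cursors c3@1 c1@6 c2@10, authorship 3....1...2.
After op 3 (move_right): buffer="qkgoiqnzzqq" (len 11), cursors c3@2 c1@7 c2@11, authorship 3....1...2.
After op 4 (delete): buffer="qgoiqzzq" (len 8), cursors c3@1 c1@5 c2@8, authorship 3...1..2
After op 5 (move_left): buffer="qgoiqzzq" (len 8), cursors c3@0 c1@4 c2@7, authorship 3...1..2
After op 6 (insert('d')): buffer="dqgoidqzzdq" (len 11), cursors c3@1 c1@6 c2@10, authorship 33...11..22
Authorship (.=original, N=cursor N): 3 3 . . . 1 1 . . 2 2
Index 0: author = 3

Answer: cursor 3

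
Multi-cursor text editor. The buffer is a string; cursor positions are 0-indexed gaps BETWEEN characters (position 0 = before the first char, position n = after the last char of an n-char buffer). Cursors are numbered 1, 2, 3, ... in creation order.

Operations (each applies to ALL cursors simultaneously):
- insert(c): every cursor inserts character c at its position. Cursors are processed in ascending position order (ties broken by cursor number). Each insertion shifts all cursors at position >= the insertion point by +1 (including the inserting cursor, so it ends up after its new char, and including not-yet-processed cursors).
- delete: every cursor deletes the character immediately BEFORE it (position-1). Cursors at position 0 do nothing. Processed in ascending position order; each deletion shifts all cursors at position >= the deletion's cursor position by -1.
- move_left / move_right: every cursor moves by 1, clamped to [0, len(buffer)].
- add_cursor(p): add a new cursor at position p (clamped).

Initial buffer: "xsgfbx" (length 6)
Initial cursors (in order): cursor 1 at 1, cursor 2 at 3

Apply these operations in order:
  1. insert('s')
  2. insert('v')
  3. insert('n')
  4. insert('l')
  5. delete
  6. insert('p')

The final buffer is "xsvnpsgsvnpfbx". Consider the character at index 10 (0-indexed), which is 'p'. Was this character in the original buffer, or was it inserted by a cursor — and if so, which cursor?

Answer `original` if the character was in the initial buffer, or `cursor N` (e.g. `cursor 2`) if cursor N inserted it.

After op 1 (insert('s')): buffer="xssgsfbx" (len 8), cursors c1@2 c2@5, authorship .1..2...
After op 2 (insert('v')): buffer="xsvsgsvfbx" (len 10), cursors c1@3 c2@7, authorship .11..22...
After op 3 (insert('n')): buffer="xsvnsgsvnfbx" (len 12), cursors c1@4 c2@9, authorship .111..222...
After op 4 (insert('l')): buffer="xsvnlsgsvnlfbx" (len 14), cursors c1@5 c2@11, authorship .1111..2222...
After op 5 (delete): buffer="xsvnsgsvnfbx" (len 12), cursors c1@4 c2@9, authorship .111..222...
After op 6 (insert('p')): buffer="xsvnpsgsvnpfbx" (len 14), cursors c1@5 c2@11, authorship .1111..2222...
Authorship (.=original, N=cursor N): . 1 1 1 1 . . 2 2 2 2 . . .
Index 10: author = 2

Answer: cursor 2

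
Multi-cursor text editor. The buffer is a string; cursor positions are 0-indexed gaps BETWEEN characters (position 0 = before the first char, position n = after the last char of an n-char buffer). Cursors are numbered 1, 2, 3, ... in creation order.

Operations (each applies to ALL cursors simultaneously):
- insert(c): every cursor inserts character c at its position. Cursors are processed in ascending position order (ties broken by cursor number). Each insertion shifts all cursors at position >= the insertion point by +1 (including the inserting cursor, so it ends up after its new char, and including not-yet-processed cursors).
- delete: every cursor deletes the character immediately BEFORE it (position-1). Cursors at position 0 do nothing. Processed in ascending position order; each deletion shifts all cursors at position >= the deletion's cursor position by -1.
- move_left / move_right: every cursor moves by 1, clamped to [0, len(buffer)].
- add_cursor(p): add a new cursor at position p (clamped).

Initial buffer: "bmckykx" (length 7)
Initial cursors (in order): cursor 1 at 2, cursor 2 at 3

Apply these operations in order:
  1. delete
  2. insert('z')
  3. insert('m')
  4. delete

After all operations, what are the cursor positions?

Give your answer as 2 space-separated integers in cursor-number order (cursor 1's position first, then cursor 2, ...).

After op 1 (delete): buffer="bkykx" (len 5), cursors c1@1 c2@1, authorship .....
After op 2 (insert('z')): buffer="bzzkykx" (len 7), cursors c1@3 c2@3, authorship .12....
After op 3 (insert('m')): buffer="bzzmmkykx" (len 9), cursors c1@5 c2@5, authorship .1212....
After op 4 (delete): buffer="bzzkykx" (len 7), cursors c1@3 c2@3, authorship .12....

Answer: 3 3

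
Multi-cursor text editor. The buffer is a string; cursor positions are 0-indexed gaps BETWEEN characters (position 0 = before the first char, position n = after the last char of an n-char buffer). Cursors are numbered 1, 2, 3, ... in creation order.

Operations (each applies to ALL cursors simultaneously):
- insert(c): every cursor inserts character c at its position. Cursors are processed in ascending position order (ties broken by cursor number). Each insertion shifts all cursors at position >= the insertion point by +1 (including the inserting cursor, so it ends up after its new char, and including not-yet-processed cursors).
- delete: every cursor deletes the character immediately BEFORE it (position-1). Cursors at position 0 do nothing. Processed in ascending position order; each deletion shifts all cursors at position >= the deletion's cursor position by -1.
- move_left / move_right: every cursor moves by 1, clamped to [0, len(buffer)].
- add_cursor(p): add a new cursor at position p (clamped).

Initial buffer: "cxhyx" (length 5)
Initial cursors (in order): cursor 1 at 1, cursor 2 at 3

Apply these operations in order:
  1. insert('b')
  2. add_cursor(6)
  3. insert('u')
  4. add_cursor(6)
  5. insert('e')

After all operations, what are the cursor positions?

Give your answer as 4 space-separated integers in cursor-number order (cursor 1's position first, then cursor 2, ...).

Answer: 4 10 13 8

Derivation:
After op 1 (insert('b')): buffer="cbxhbyx" (len 7), cursors c1@2 c2@5, authorship .1..2..
After op 2 (add_cursor(6)): buffer="cbxhbyx" (len 7), cursors c1@2 c2@5 c3@6, authorship .1..2..
After op 3 (insert('u')): buffer="cbuxhbuyux" (len 10), cursors c1@3 c2@7 c3@9, authorship .11..22.3.
After op 4 (add_cursor(6)): buffer="cbuxhbuyux" (len 10), cursors c1@3 c4@6 c2@7 c3@9, authorship .11..22.3.
After op 5 (insert('e')): buffer="cbuexhbeueyuex" (len 14), cursors c1@4 c4@8 c2@10 c3@13, authorship .111..2422.33.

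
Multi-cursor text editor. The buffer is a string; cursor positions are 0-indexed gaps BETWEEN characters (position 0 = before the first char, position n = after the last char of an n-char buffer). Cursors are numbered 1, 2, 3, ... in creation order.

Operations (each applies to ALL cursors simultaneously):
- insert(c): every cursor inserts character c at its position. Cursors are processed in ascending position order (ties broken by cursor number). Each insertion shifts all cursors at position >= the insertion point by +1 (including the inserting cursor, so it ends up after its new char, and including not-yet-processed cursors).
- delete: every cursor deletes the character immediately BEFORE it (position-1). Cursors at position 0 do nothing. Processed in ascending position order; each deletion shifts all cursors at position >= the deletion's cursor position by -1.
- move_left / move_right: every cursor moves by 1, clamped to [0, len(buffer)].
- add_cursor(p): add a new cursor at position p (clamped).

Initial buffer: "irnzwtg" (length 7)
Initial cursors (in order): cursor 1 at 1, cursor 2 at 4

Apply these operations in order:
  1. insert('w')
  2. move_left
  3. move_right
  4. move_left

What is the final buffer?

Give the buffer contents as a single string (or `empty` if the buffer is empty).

After op 1 (insert('w')): buffer="iwrnzwwtg" (len 9), cursors c1@2 c2@6, authorship .1...2...
After op 2 (move_left): buffer="iwrnzwwtg" (len 9), cursors c1@1 c2@5, authorship .1...2...
After op 3 (move_right): buffer="iwrnzwwtg" (len 9), cursors c1@2 c2@6, authorship .1...2...
After op 4 (move_left): buffer="iwrnzwwtg" (len 9), cursors c1@1 c2@5, authorship .1...2...

Answer: iwrnzwwtg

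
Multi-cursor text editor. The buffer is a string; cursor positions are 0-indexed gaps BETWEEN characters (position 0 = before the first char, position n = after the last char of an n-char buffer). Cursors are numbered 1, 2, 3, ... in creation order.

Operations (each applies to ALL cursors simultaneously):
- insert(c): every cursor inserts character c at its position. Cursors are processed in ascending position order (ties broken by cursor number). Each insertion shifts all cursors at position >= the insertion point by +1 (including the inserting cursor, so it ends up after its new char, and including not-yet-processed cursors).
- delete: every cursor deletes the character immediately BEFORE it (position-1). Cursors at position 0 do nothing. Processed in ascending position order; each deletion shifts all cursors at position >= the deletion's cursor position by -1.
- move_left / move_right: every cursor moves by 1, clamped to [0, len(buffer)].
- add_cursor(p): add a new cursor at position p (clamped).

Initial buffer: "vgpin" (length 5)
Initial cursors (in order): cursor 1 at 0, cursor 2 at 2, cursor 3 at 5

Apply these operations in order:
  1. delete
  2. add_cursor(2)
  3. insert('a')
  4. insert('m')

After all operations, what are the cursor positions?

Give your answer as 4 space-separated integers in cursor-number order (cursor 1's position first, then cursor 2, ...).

After op 1 (delete): buffer="vpi" (len 3), cursors c1@0 c2@1 c3@3, authorship ...
After op 2 (add_cursor(2)): buffer="vpi" (len 3), cursors c1@0 c2@1 c4@2 c3@3, authorship ...
After op 3 (insert('a')): buffer="avapaia" (len 7), cursors c1@1 c2@3 c4@5 c3@7, authorship 1.2.4.3
After op 4 (insert('m')): buffer="amvampamiam" (len 11), cursors c1@2 c2@5 c4@8 c3@11, authorship 11.22.44.33

Answer: 2 5 11 8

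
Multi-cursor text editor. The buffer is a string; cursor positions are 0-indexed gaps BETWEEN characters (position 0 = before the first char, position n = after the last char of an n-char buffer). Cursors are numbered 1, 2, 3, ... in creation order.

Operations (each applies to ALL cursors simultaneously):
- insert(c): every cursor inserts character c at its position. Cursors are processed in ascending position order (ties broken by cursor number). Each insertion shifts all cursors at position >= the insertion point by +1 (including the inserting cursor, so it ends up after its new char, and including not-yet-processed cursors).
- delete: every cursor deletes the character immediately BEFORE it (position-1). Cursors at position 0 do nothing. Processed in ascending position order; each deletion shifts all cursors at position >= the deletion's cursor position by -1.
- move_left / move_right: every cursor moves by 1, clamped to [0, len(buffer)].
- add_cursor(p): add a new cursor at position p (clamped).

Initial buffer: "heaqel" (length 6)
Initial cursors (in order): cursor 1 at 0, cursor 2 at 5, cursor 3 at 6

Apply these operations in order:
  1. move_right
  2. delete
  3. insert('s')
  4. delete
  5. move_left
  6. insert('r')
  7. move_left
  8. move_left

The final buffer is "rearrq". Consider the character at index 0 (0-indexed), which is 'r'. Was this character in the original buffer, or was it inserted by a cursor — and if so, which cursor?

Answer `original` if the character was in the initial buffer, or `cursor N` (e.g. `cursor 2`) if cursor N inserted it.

Answer: cursor 1

Derivation:
After op 1 (move_right): buffer="heaqel" (len 6), cursors c1@1 c2@6 c3@6, authorship ......
After op 2 (delete): buffer="eaq" (len 3), cursors c1@0 c2@3 c3@3, authorship ...
After op 3 (insert('s')): buffer="seaqss" (len 6), cursors c1@1 c2@6 c3@6, authorship 1...23
After op 4 (delete): buffer="eaq" (len 3), cursors c1@0 c2@3 c3@3, authorship ...
After op 5 (move_left): buffer="eaq" (len 3), cursors c1@0 c2@2 c3@2, authorship ...
After op 6 (insert('r')): buffer="rearrq" (len 6), cursors c1@1 c2@5 c3@5, authorship 1..23.
After op 7 (move_left): buffer="rearrq" (len 6), cursors c1@0 c2@4 c3@4, authorship 1..23.
After op 8 (move_left): buffer="rearrq" (len 6), cursors c1@0 c2@3 c3@3, authorship 1..23.
Authorship (.=original, N=cursor N): 1 . . 2 3 .
Index 0: author = 1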